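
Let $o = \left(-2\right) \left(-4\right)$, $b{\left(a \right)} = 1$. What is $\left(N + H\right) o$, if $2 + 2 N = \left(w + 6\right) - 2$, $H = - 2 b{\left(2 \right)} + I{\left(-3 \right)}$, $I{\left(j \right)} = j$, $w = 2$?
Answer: $-24$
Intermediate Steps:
$H = -5$ ($H = \left(-2\right) 1 - 3 = -2 - 3 = -5$)
$o = 8$
$N = 2$ ($N = -1 + \frac{\left(2 + 6\right) - 2}{2} = -1 + \frac{8 - 2}{2} = -1 + \frac{1}{2} \cdot 6 = -1 + 3 = 2$)
$\left(N + H\right) o = \left(2 - 5\right) 8 = \left(-3\right) 8 = -24$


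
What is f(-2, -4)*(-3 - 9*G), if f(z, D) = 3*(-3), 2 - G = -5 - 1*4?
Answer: 918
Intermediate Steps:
G = 11 (G = 2 - (-5 - 1*4) = 2 - (-5 - 4) = 2 - 1*(-9) = 2 + 9 = 11)
f(z, D) = -9
f(-2, -4)*(-3 - 9*G) = -9*(-3 - 9*11) = -9*(-3 - 99) = -9*(-102) = 918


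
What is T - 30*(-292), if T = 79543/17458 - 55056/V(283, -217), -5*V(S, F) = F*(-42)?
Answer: 1074772481/122206 ≈ 8794.8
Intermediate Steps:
V(S, F) = 42*F/5 (V(S, F) = -F*(-42)/5 = -(-42)*F/5 = 42*F/5)
T = 4247921/122206 (T = 79543/17458 - 55056/((42/5)*(-217)) = 79543*(1/17458) - 55056/(-9114/5) = 79543/17458 - 55056*(-5/9114) = 79543/17458 + 1480/49 = 4247921/122206 ≈ 34.760)
T - 30*(-292) = 4247921/122206 - 30*(-292) = 4247921/122206 + 8760 = 1074772481/122206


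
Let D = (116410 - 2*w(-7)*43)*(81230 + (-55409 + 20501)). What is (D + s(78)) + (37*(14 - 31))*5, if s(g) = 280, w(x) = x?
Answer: 5420226999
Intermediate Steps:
D = 5420229864 (D = (116410 - 2*(-7)*43)*(81230 + (-55409 + 20501)) = (116410 + 14*43)*(81230 - 34908) = (116410 + 602)*46322 = 117012*46322 = 5420229864)
(D + s(78)) + (37*(14 - 31))*5 = (5420229864 + 280) + (37*(14 - 31))*5 = 5420230144 + (37*(-17))*5 = 5420230144 - 629*5 = 5420230144 - 3145 = 5420226999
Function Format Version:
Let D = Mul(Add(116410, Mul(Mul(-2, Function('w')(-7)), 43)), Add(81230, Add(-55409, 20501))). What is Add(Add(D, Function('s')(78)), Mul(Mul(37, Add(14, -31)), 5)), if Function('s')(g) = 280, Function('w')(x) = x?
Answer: 5420226999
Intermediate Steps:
D = 5420229864 (D = Mul(Add(116410, Mul(Mul(-2, -7), 43)), Add(81230, Add(-55409, 20501))) = Mul(Add(116410, Mul(14, 43)), Add(81230, -34908)) = Mul(Add(116410, 602), 46322) = Mul(117012, 46322) = 5420229864)
Add(Add(D, Function('s')(78)), Mul(Mul(37, Add(14, -31)), 5)) = Add(Add(5420229864, 280), Mul(Mul(37, Add(14, -31)), 5)) = Add(5420230144, Mul(Mul(37, -17), 5)) = Add(5420230144, Mul(-629, 5)) = Add(5420230144, -3145) = 5420226999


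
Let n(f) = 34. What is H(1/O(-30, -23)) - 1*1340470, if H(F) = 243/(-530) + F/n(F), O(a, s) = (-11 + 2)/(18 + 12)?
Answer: -36232919143/27030 ≈ -1.3405e+6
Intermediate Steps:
O(a, s) = -3/10 (O(a, s) = -9/30 = -9*1/30 = -3/10)
H(F) = -243/530 + F/34 (H(F) = 243/(-530) + F/34 = 243*(-1/530) + F*(1/34) = -243/530 + F/34)
H(1/O(-30, -23)) - 1*1340470 = (-243/530 + 1/(34*(-3/10))) - 1*1340470 = (-243/530 + (1/34)*(-10/3)) - 1340470 = (-243/530 - 5/51) - 1340470 = -15043/27030 - 1340470 = -36232919143/27030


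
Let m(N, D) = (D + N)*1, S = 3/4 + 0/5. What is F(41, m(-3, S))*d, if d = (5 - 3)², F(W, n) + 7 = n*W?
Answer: -397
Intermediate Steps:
S = ¾ (S = 3*(¼) + 0*(⅕) = ¾ + 0 = ¾ ≈ 0.75000)
m(N, D) = D + N
F(W, n) = -7 + W*n (F(W, n) = -7 + n*W = -7 + W*n)
d = 4 (d = 2² = 4)
F(41, m(-3, S))*d = (-7 + 41*(¾ - 3))*4 = (-7 + 41*(-9/4))*4 = (-7 - 369/4)*4 = -397/4*4 = -397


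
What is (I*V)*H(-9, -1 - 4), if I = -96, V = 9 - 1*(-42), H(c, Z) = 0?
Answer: 0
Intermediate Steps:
V = 51 (V = 9 + 42 = 51)
(I*V)*H(-9, -1 - 4) = -96*51*0 = -4896*0 = 0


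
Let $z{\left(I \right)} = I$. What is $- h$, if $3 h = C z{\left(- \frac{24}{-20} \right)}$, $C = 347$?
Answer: $- \frac{694}{5} \approx -138.8$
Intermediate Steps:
$h = \frac{694}{5}$ ($h = \frac{347 \left(- \frac{24}{-20}\right)}{3} = \frac{347 \left(\left(-24\right) \left(- \frac{1}{20}\right)\right)}{3} = \frac{347 \cdot \frac{6}{5}}{3} = \frac{1}{3} \cdot \frac{2082}{5} = \frac{694}{5} \approx 138.8$)
$- h = \left(-1\right) \frac{694}{5} = - \frac{694}{5}$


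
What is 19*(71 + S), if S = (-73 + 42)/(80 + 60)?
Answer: 188271/140 ≈ 1344.8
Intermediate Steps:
S = -31/140 ≈ -0.22143
19*(71 + S) = 19*(71 - 31/140) = 19*(9909/140) = 188271/140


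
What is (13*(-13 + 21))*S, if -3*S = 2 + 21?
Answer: -2392/3 ≈ -797.33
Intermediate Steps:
S = -23/3 (S = -(2 + 21)/3 = -⅓*23 = -23/3 ≈ -7.6667)
(13*(-13 + 21))*S = (13*(-13 + 21))*(-23/3) = (13*8)*(-23/3) = 104*(-23/3) = -2392/3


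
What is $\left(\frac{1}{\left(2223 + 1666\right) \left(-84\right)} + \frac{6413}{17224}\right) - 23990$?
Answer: $- \frac{33745414136449}{1406666856} \approx -23990.0$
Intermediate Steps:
$\left(\frac{1}{\left(2223 + 1666\right) \left(-84\right)} + \frac{6413}{17224}\right) - 23990 = \left(\frac{1}{3889} \left(- \frac{1}{84}\right) + 6413 \cdot \frac{1}{17224}\right) - 23990 = \left(\frac{1}{3889} \left(- \frac{1}{84}\right) + \frac{6413}{17224}\right) - 23990 = \left(- \frac{1}{326676} + \frac{6413}{17224}\right) - 23990 = \frac{523738991}{1406666856} - 23990 = - \frac{33745414136449}{1406666856}$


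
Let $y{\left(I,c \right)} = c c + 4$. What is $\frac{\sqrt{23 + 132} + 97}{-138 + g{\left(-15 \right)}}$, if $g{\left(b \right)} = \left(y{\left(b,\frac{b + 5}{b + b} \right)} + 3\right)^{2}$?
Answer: $- \frac{7857}{7082} - \frac{81 \sqrt{155}}{7082} \approx -1.2518$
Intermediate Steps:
$y{\left(I,c \right)} = 4 + c^{2}$ ($y{\left(I,c \right)} = c^{2} + 4 = 4 + c^{2}$)
$g{\left(b \right)} = \left(7 + \frac{\left(5 + b\right)^{2}}{4 b^{2}}\right)^{2}$ ($g{\left(b \right)} = \left(\left(4 + \left(\frac{b + 5}{b + b}\right)^{2}\right) + 3\right)^{2} = \left(\left(4 + \left(\frac{5 + b}{2 b}\right)^{2}\right) + 3\right)^{2} = \left(\left(4 + \frac{\left(5 + b\right)^{2}}{4 b^{2}}\right) + 3\right)^{2} = \left(7 + \frac{\left(5 + b\right)^{2}}{4 b^{2}}\right)^{2}$)
$\frac{\sqrt{23 + 132} + 97}{-138 + g{\left(-15 \right)}} = \frac{\sqrt{23 + 132} + 97}{-138 + \frac{\left(\left(5 - 15\right)^{2} + 28 \left(-15\right)^{2}\right)^{2}}{16 \cdot 50625}} = \frac{\sqrt{155} + 97}{-138 + \frac{1}{16} \cdot \frac{1}{50625} \left(\left(-10\right)^{2} + 28 \cdot 225\right)^{2}} = \frac{97 + \sqrt{155}}{-138 + \frac{1}{16} \cdot \frac{1}{50625} \left(100 + 6300\right)^{2}} = \frac{97 + \sqrt{155}}{-138 + \frac{1}{16} \cdot \frac{1}{50625} \cdot 6400^{2}} = \frac{97 + \sqrt{155}}{-138 + \frac{1}{16} \cdot \frac{1}{50625} \cdot 40960000} = \frac{97 + \sqrt{155}}{-138 + \frac{4096}{81}} = \frac{97 + \sqrt{155}}{- \frac{7082}{81}} = \left(97 + \sqrt{155}\right) \left(- \frac{81}{7082}\right) = - \frac{7857}{7082} - \frac{81 \sqrt{155}}{7082}$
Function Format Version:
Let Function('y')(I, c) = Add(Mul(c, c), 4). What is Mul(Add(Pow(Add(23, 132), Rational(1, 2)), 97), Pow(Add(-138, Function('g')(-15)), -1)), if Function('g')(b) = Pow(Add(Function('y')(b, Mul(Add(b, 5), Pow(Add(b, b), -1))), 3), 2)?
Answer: Add(Rational(-7857, 7082), Mul(Rational(-81, 7082), Pow(155, Rational(1, 2)))) ≈ -1.2518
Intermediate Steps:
Function('y')(I, c) = Add(4, Pow(c, 2)) (Function('y')(I, c) = Add(Pow(c, 2), 4) = Add(4, Pow(c, 2)))
Function('g')(b) = Pow(Add(7, Mul(Rational(1, 4), Pow(b, -2), Pow(Add(5, b), 2))), 2) (Function('g')(b) = Pow(Add(Add(4, Pow(Mul(Add(b, 5), Pow(Add(b, b), -1)), 2)), 3), 2) = Pow(Add(Add(4, Pow(Mul(Add(5, b), Pow(Mul(2, b), -1)), 2)), 3), 2) = Pow(Add(Add(4, Pow(Mul(Add(5, b), Mul(Rational(1, 2), Pow(b, -1))), 2)), 3), 2) = Pow(Add(Add(4, Pow(Mul(Rational(1, 2), Pow(b, -1), Add(5, b)), 2)), 3), 2) = Pow(Add(Add(4, Mul(Rational(1, 4), Pow(b, -2), Pow(Add(5, b), 2))), 3), 2) = Pow(Add(7, Mul(Rational(1, 4), Pow(b, -2), Pow(Add(5, b), 2))), 2))
Mul(Add(Pow(Add(23, 132), Rational(1, 2)), 97), Pow(Add(-138, Function('g')(-15)), -1)) = Mul(Add(Pow(Add(23, 132), Rational(1, 2)), 97), Pow(Add(-138, Mul(Rational(1, 16), Pow(-15, -4), Pow(Add(Pow(Add(5, -15), 2), Mul(28, Pow(-15, 2))), 2))), -1)) = Mul(Add(Pow(155, Rational(1, 2)), 97), Pow(Add(-138, Mul(Rational(1, 16), Rational(1, 50625), Pow(Add(Pow(-10, 2), Mul(28, 225)), 2))), -1)) = Mul(Add(97, Pow(155, Rational(1, 2))), Pow(Add(-138, Mul(Rational(1, 16), Rational(1, 50625), Pow(Add(100, 6300), 2))), -1)) = Mul(Add(97, Pow(155, Rational(1, 2))), Pow(Add(-138, Mul(Rational(1, 16), Rational(1, 50625), Pow(6400, 2))), -1)) = Mul(Add(97, Pow(155, Rational(1, 2))), Pow(Add(-138, Mul(Rational(1, 16), Rational(1, 50625), 40960000)), -1)) = Mul(Add(97, Pow(155, Rational(1, 2))), Pow(Add(-138, Rational(4096, 81)), -1)) = Mul(Add(97, Pow(155, Rational(1, 2))), Pow(Rational(-7082, 81), -1)) = Mul(Add(97, Pow(155, Rational(1, 2))), Rational(-81, 7082)) = Add(Rational(-7857, 7082), Mul(Rational(-81, 7082), Pow(155, Rational(1, 2))))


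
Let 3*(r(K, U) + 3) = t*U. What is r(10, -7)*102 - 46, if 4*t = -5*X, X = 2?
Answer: 243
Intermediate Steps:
t = -5/2 (t = (-5*2)/4 = (¼)*(-10) = -5/2 ≈ -2.5000)
r(K, U) = -3 - 5*U/6 (r(K, U) = -3 + (-5*U/2)/3 = -3 - 5*U/6)
r(10, -7)*102 - 46 = (-3 - ⅚*(-7))*102 - 46 = (-3 + 35/6)*102 - 46 = (17/6)*102 - 46 = 289 - 46 = 243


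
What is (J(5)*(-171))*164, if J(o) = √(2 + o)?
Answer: -28044*√7 ≈ -74198.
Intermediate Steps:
(J(5)*(-171))*164 = (√(2 + 5)*(-171))*164 = (√7*(-171))*164 = -171*√7*164 = -28044*√7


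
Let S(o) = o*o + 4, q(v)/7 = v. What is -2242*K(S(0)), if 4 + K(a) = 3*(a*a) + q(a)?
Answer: -161424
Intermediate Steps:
q(v) = 7*v
S(o) = 4 + o² (S(o) = o² + 4 = 4 + o²)
K(a) = -4 + 3*a² + 7*a (K(a) = -4 + (3*(a*a) + 7*a) = -4 + (3*a² + 7*a) = -4 + 3*a² + 7*a)
-2242*K(S(0)) = -2242*(-4 + 3*(4 + 0²)² + 7*(4 + 0²)) = -2242*(-4 + 3*(4 + 0)² + 7*(4 + 0)) = -2242*(-4 + 3*4² + 7*4) = -2242*(-4 + 3*16 + 28) = -2242*(-4 + 48 + 28) = -2242*72 = -161424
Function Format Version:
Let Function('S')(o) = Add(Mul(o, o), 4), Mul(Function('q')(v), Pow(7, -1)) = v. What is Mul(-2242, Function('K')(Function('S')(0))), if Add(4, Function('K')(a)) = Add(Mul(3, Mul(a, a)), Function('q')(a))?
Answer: -161424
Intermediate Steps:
Function('q')(v) = Mul(7, v)
Function('S')(o) = Add(4, Pow(o, 2)) (Function('S')(o) = Add(Pow(o, 2), 4) = Add(4, Pow(o, 2)))
Function('K')(a) = Add(-4, Mul(3, Pow(a, 2)), Mul(7, a)) (Function('K')(a) = Add(-4, Add(Mul(3, Mul(a, a)), Mul(7, a))) = Add(-4, Add(Mul(3, Pow(a, 2)), Mul(7, a))) = Add(-4, Mul(3, Pow(a, 2)), Mul(7, a)))
Mul(-2242, Function('K')(Function('S')(0))) = Mul(-2242, Add(-4, Mul(3, Pow(Add(4, Pow(0, 2)), 2)), Mul(7, Add(4, Pow(0, 2))))) = Mul(-2242, Add(-4, Mul(3, Pow(Add(4, 0), 2)), Mul(7, Add(4, 0)))) = Mul(-2242, Add(-4, Mul(3, Pow(4, 2)), Mul(7, 4))) = Mul(-2242, Add(-4, Mul(3, 16), 28)) = Mul(-2242, Add(-4, 48, 28)) = Mul(-2242, 72) = -161424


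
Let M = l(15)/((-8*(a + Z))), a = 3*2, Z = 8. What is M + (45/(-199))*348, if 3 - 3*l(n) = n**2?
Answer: -869597/11144 ≈ -78.033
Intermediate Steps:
l(n) = 1 - n**2/3
a = 6
M = 37/56 (M = (1 - 1/3*15**2)/((-8*(6 + 8))) = (1 - 1/3*225)/((-8*14)) = (1 - 75)/(-112) = -74*(-1/112) = 37/56 ≈ 0.66071)
M + (45/(-199))*348 = 37/56 + (45/(-199))*348 = 37/56 + (45*(-1/199))*348 = 37/56 - 45/199*348 = 37/56 - 15660/199 = -869597/11144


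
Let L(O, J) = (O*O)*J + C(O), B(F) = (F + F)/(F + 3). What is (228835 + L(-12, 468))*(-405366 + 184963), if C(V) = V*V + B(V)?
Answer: -195964935763/3 ≈ -6.5322e+10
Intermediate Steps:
B(F) = 2*F/(3 + F) (B(F) = (2*F)/(3 + F) = 2*F/(3 + F))
C(V) = V² + 2*V/(3 + V) (C(V) = V*V + 2*V/(3 + V) = V² + 2*V/(3 + V))
L(O, J) = J*O² + O*(2 + O*(3 + O))/(3 + O) (L(O, J) = (O*O)*J + O*(2 + O*(3 + O))/(3 + O) = O²*J + O*(2 + O*(3 + O))/(3 + O) = J*O² + O*(2 + O*(3 + O))/(3 + O))
(228835 + L(-12, 468))*(-405366 + 184963) = (228835 - 12*(2 - 12*(1 + 468)*(3 - 12))/(3 - 12))*(-405366 + 184963) = (228835 - 12*(2 - 12*469*(-9))/(-9))*(-220403) = (228835 - 12*(-⅑)*(2 + 50652))*(-220403) = (228835 - 12*(-⅑)*50654)*(-220403) = (228835 + 202616/3)*(-220403) = (889121/3)*(-220403) = -195964935763/3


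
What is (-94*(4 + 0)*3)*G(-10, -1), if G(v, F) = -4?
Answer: 4512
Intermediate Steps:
(-94*(4 + 0)*3)*G(-10, -1) = -94*(4 + 0)*3*(-4) = -376*3*(-4) = -94*12*(-4) = -1128*(-4) = 4512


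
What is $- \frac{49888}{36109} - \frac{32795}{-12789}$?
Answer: $\frac{78025289}{65971143} \approx 1.1827$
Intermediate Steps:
$- \frac{49888}{36109} - \frac{32795}{-12789} = \left(-49888\right) \frac{1}{36109} - - \frac{4685}{1827} = - \frac{49888}{36109} + \frac{4685}{1827} = \frac{78025289}{65971143}$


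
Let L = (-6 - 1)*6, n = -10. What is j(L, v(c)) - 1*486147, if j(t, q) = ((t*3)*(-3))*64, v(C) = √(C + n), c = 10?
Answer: -461955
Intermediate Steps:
v(C) = √(-10 + C) (v(C) = √(C - 10) = √(-10 + C))
L = -42 (L = -7*6 = -42)
j(t, q) = -576*t (j(t, q) = ((3*t)*(-3))*64 = -9*t*64 = -576*t)
j(L, v(c)) - 1*486147 = -576*(-42) - 1*486147 = 24192 - 486147 = -461955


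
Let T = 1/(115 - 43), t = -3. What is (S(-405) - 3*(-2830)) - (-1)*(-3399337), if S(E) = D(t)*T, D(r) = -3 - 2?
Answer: -244140989/72 ≈ -3.3908e+6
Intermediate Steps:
D(r) = -5
T = 1/72 ≈ 0.013889
S(E) = -5/72 (S(E) = -5*1/72 = -5/72)
(S(-405) - 3*(-2830)) - (-1)*(-3399337) = (-5/72 - 3*(-2830)) - (-1)*(-3399337) = (-5/72 - 1*(-8490)) - 1*3399337 = (-5/72 + 8490) - 3399337 = 611275/72 - 3399337 = -244140989/72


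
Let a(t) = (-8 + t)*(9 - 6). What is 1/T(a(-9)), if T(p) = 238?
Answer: 1/238 ≈ 0.0042017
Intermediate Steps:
a(t) = -24 + 3*t (a(t) = (-8 + t)*3 = -24 + 3*t)
1/T(a(-9)) = 1/238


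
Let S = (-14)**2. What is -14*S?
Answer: -2744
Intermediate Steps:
S = 196
-14*S = -14*196 = -2744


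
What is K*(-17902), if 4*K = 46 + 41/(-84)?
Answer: -34219673/168 ≈ -2.0369e+5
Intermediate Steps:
K = 3823/336 (K = (46 + 41/(-84))/4 = (46 + 41*(-1/84))/4 = (46 - 41/84)/4 = (¼)*(3823/84) = 3823/336 ≈ 11.378)
K*(-17902) = (3823/336)*(-17902) = -34219673/168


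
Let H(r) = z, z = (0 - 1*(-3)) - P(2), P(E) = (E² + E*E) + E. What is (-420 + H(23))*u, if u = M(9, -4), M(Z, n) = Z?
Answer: -3843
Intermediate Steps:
P(E) = E + 2*E² (P(E) = (E² + E²) + E = 2*E² + E = E + 2*E²)
u = 9
z = -7 (z = (0 - 1*(-3)) - 2*(1 + 2*2) = (0 + 3) - 2*(1 + 4) = 3 - 2*5 = 3 - 1*10 = 3 - 10 = -7)
H(r) = -7
(-420 + H(23))*u = (-420 - 7)*9 = -427*9 = -3843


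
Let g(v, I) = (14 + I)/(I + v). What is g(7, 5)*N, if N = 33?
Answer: 209/4 ≈ 52.250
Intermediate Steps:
g(v, I) = (14 + I)/(I + v)
g(7, 5)*N = ((14 + 5)/(5 + 7))*33 = (19/12)*33 = 209/4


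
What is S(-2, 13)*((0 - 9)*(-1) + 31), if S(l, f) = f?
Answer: 520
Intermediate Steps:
S(-2, 13)*((0 - 9)*(-1) + 31) = 13*((0 - 9)*(-1) + 31) = 13*(-9*(-1) + 31) = 13*(9 + 31) = 13*40 = 520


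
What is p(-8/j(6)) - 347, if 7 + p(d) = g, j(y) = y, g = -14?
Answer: -368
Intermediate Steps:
p(d) = -21 (p(d) = -7 - 14 = -21)
p(-8/j(6)) - 347 = -21 - 347 = -368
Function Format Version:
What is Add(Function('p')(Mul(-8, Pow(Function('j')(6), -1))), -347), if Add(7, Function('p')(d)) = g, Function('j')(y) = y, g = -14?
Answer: -368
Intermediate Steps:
Function('p')(d) = -21 (Function('p')(d) = Add(-7, -14) = -21)
Add(Function('p')(Mul(-8, Pow(Function('j')(6), -1))), -347) = Add(-21, -347) = -368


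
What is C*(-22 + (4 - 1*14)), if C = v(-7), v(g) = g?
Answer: 224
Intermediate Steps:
C = -7
C*(-22 + (4 - 1*14)) = -7*(-22 + (4 - 1*14)) = -7*(-22 + (4 - 14)) = -7*(-22 - 10) = -7*(-32) = 224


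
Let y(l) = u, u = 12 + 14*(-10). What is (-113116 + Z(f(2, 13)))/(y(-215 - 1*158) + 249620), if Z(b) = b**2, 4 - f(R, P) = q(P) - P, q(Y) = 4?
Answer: -37649/83164 ≈ -0.45271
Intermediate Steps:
u = -128 (u = 12 - 140 = -128)
y(l) = -128
f(R, P) = P (f(R, P) = 4 - (4 - P) = 4 + (-4 + P) = P)
(-113116 + Z(f(2, 13)))/(y(-215 - 1*158) + 249620) = (-113116 + 13**2)/(-128 + 249620) = (-113116 + 169)/249492 = -112947*1/249492 = -37649/83164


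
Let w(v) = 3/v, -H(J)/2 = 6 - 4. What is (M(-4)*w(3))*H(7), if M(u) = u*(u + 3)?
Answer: -16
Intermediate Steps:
H(J) = -4 (H(J) = -2*(6 - 4) = -2*2 = -4)
M(u) = u*(3 + u)
(M(-4)*w(3))*H(7) = ((-4*(3 - 4))*(3/3))*(-4) = ((-4*(-1))*(3*(⅓)))*(-4) = (4*1)*(-4) = 4*(-4) = -16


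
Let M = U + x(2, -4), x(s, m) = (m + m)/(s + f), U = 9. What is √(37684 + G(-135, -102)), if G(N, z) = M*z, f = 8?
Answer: √921190/5 ≈ 191.96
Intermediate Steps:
x(s, m) = 2*m/(8 + s) (x(s, m) = (m + m)/(s + 8) = (2*m)/(8 + s) = 2*m/(8 + s))
M = 41/5 (M = 9 + 2*(-4)/(8 + 2) = 9 + 2*(-4)/10 = 9 + 2*(-4)*(⅒) = 9 - ⅘ = 41/5 ≈ 8.2000)
G(N, z) = 41*z/5
√(37684 + G(-135, -102)) = √(37684 + (41/5)*(-102)) = √(37684 - 4182/5) = √(184238/5) = √921190/5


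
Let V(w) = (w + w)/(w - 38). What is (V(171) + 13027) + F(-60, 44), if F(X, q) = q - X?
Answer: 91935/7 ≈ 13134.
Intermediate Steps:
V(w) = 2*w/(-38 + w) (V(w) = (2*w)/(-38 + w) = 2*w/(-38 + w))
(V(171) + 13027) + F(-60, 44) = (2*171/(-38 + 171) + 13027) + (44 - 1*(-60)) = (2*171/133 + 13027) + (44 + 60) = (2*171*(1/133) + 13027) + 104 = (18/7 + 13027) + 104 = 91207/7 + 104 = 91935/7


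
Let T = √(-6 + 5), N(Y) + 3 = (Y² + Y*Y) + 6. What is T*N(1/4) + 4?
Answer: 4 + 25*I/8 ≈ 4.0 + 3.125*I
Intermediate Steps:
N(Y) = 3 + 2*Y² (N(Y) = -3 + ((Y² + Y*Y) + 6) = -3 + ((Y² + Y²) + 6) = -3 + (2*Y² + 6) = -3 + (6 + 2*Y²) = 3 + 2*Y²)
T = I (T = √(-1) = I ≈ 1.0*I)
T*N(1/4) + 4 = I*(3 + 2*(1/4)²) + 4 = I*(3 + 2*(¼)²) + 4 = I*(3 + 2*(1/16)) + 4 = I*(3 + ⅛) + 4 = I*(25/8) + 4 = 25*I/8 + 4 = 4 + 25*I/8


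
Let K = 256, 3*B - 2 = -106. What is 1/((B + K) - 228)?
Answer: -3/20 ≈ -0.15000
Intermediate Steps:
B = -104/3 (B = 2/3 + (1/3)*(-106) = 2/3 - 106/3 = -104/3 ≈ -34.667)
1/((B + K) - 228) = 1/((-104/3 + 256) - 228) = 1/(664/3 - 228) = 1/(-20/3) = -3/20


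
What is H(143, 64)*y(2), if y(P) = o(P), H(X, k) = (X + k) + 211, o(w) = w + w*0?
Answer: 836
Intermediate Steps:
o(w) = w (o(w) = w + 0 = w)
H(X, k) = 211 + X + k
y(P) = P
H(143, 64)*y(2) = (211 + 143 + 64)*2 = 418*2 = 836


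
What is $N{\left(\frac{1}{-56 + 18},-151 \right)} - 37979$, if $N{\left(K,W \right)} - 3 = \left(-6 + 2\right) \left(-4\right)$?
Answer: $-37960$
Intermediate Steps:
$N{\left(K,W \right)} = 19$ ($N{\left(K,W \right)} = 3 + \left(-6 + 2\right) \left(-4\right) = 3 - -16 = 3 + 16 = 19$)
$N{\left(\frac{1}{-56 + 18},-151 \right)} - 37979 = 19 - 37979 = -37960$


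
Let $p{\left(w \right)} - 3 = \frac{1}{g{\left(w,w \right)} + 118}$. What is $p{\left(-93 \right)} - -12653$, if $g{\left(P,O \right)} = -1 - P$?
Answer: $\frac{2657761}{210} \approx 12656.0$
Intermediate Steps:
$p{\left(w \right)} = 3 + \frac{1}{117 - w}$ ($p{\left(w \right)} = 3 + \frac{1}{\left(-1 - w\right) + 118} = 3 + \frac{1}{117 - w}$)
$p{\left(-93 \right)} - -12653 = \frac{-352 + 3 \left(-93\right)}{-117 - 93} - -12653 = \frac{-352 - 279}{-210} + 12653 = \left(- \frac{1}{210}\right) \left(-631\right) + 12653 = \frac{631}{210} + 12653 = \frac{2657761}{210}$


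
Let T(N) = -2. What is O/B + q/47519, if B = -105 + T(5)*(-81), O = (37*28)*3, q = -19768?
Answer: 2571268/47519 ≈ 54.110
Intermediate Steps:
O = 3108 (O = 1036*3 = 3108)
B = 57 (B = -105 - 2*(-81) = -105 + 162 = 57)
O/B + q/47519 = 3108/57 - 19768/47519 = 3108*(1/57) - 19768*1/47519 = 1036/19 - 19768/47519 = 2571268/47519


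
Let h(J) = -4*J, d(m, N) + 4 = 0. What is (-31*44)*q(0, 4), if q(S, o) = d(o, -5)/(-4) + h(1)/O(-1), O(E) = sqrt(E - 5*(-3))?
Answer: -1364 + 2728*sqrt(14)/7 ≈ 94.177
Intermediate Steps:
d(m, N) = -4 (d(m, N) = -4 + 0 = -4)
O(E) = sqrt(15 + E) (O(E) = sqrt(E + 15) = sqrt(15 + E))
q(S, o) = 1 - 2*sqrt(14)/7 (q(S, o) = -4/(-4) + (-4*1)/(sqrt(15 - 1)) = -4*(-1/4) - 4*sqrt(14)/14 = 1 - 2*sqrt(14)/7)
(-31*44)*q(0, 4) = (-31*44)*(1 - 2*sqrt(14)/7) = -1364*(1 - 2*sqrt(14)/7) = -1364 + 2728*sqrt(14)/7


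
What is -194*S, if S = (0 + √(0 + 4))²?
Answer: -776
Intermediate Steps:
S = 4 (S = (0 + √4)² = (0 + 2)² = 2² = 4)
-194*S = -194*4 = -776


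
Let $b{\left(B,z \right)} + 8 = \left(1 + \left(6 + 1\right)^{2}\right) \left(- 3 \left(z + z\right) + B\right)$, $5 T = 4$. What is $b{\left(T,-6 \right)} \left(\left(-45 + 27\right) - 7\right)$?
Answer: $-45800$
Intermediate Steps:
$T = \frac{4}{5}$ ($T = \frac{1}{5} \cdot 4 = \frac{4}{5} \approx 0.8$)
$b{\left(B,z \right)} = -8 - 300 z + 50 B$ ($b{\left(B,z \right)} = -8 + \left(1 + \left(6 + 1\right)^{2}\right) \left(- 3 \left(z + z\right) + B\right) = -8 + \left(1 + 7^{2}\right) \left(- 3 \cdot 2 z + B\right) = -8 + \left(1 + 49\right) \left(- 6 z + B\right) = -8 + 50 \left(B - 6 z\right) = -8 + \left(- 300 z + 50 B\right) = -8 - 300 z + 50 B$)
$b{\left(T,-6 \right)} \left(\left(-45 + 27\right) - 7\right) = \left(-8 - -1800 + 50 \cdot \frac{4}{5}\right) \left(\left(-45 + 27\right) - 7\right) = \left(-8 + 1800 + 40\right) \left(-18 - 7\right) = 1832 \left(-25\right) = -45800$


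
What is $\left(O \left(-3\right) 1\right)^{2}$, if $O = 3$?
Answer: $81$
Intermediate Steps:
$\left(O \left(-3\right) 1\right)^{2} = \left(3 \left(-3\right) 1\right)^{2} = \left(\left(-9\right) 1\right)^{2} = \left(-9\right)^{2} = 81$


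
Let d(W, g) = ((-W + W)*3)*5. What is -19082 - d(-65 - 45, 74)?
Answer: -19082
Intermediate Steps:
d(W, g) = 0 (d(W, g) = (0*3)*5 = 0*5 = 0)
-19082 - d(-65 - 45, 74) = -19082 - 1*0 = -19082 + 0 = -19082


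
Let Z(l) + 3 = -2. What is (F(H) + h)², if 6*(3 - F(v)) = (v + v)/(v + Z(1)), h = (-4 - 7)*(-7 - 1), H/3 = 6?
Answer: 1385329/169 ≈ 8197.2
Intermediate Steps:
H = 18 (H = 3*6 = 18)
Z(l) = -5 (Z(l) = -3 - 2 = -5)
h = 88 (h = -11*(-8) = 88)
F(v) = 3 - v/(3*(-5 + v)) (F(v) = 3 - (v + v)/(6*(v - 5)) = 3 - 2*v/(6*(-5 + v)) = 3 - v/(3*(-5 + v)))
(F(H) + h)² = ((-45 + 8*18)/(3*(-5 + 18)) + 88)² = ((⅓)*(-45 + 144)/13 + 88)² = ((⅓)*(1/13)*99 + 88)² = (33/13 + 88)² = (1177/13)² = 1385329/169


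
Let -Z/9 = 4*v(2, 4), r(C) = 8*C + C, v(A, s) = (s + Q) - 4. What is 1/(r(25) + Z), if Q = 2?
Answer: 1/153 ≈ 0.0065359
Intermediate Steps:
v(A, s) = -2 + s (v(A, s) = (s + 2) - 4 = (2 + s) - 4 = -2 + s)
r(C) = 9*C
Z = -72 (Z = -36*(-2 + 4) = -36*2 = -9*8 = -72)
1/(r(25) + Z) = 1/(9*25 - 72) = 1/(225 - 72) = 1/153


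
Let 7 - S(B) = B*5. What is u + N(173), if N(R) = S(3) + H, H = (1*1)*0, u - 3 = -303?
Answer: -308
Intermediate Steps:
u = -300 (u = 3 - 303 = -300)
S(B) = 7 - 5*B (S(B) = 7 - B*5 = 7 - 5*B)
H = 0 (H = 1*0 = 0)
N(R) = -8 (N(R) = (7 - 5*3) + 0 = (7 - 15) + 0 = -8 + 0 = -8)
u + N(173) = -300 - 8 = -308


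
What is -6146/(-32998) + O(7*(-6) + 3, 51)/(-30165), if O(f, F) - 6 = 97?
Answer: 12999664/71098905 ≈ 0.18284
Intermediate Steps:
O(f, F) = 103 (O(f, F) = 6 + 97 = 103)
-6146/(-32998) + O(7*(-6) + 3, 51)/(-30165) = -6146/(-32998) + 103/(-30165) = -6146*(-1/32998) + 103*(-1/30165) = 439/2357 - 103/30165 = 12999664/71098905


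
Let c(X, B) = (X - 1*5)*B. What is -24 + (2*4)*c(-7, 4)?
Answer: -408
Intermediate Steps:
c(X, B) = B*(-5 + X) (c(X, B) = (X - 5)*B = (-5 + X)*B = B*(-5 + X))
-24 + (2*4)*c(-7, 4) = -24 + (2*4)*(4*(-5 - 7)) = -24 + 8*(4*(-12)) = -24 + 8*(-48) = -24 - 384 = -408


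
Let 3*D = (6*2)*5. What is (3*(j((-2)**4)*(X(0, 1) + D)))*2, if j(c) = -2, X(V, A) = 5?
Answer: -300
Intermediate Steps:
D = 20 (D = ((6*2)*5)/3 = (12*5)/3 = (1/3)*60 = 20)
(3*(j((-2)**4)*(X(0, 1) + D)))*2 = (3*(-2*(5 + 20)))*2 = (3*(-2*25))*2 = (3*(-50))*2 = -150*2 = -300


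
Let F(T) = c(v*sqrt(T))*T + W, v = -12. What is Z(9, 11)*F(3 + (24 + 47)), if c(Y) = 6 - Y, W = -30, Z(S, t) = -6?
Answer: -2484 - 5328*sqrt(74) ≈ -48317.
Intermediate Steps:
F(T) = -30 + T*(6 + 12*sqrt(T)) (F(T) = (6 - (-12)*sqrt(T))*T - 30 = (6 + 12*sqrt(T))*T - 30 = T*(6 + 12*sqrt(T)) - 30 = -30 + T*(6 + 12*sqrt(T)))
Z(9, 11)*F(3 + (24 + 47)) = -6*(-30 + 6*(3 + (24 + 47)) + 12*(3 + (24 + 47))**(3/2)) = -6*(-30 + 6*(3 + 71) + 12*(3 + 71)**(3/2)) = -6*(-30 + 6*74 + 12*74**(3/2)) = -6*(-30 + 444 + 12*(74*sqrt(74))) = -6*(-30 + 444 + 888*sqrt(74)) = -6*(414 + 888*sqrt(74)) = -2484 - 5328*sqrt(74)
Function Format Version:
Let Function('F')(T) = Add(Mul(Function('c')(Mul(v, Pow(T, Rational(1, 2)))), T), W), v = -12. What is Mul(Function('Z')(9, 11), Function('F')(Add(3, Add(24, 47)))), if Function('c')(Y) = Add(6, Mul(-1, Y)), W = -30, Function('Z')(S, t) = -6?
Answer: Add(-2484, Mul(-5328, Pow(74, Rational(1, 2)))) ≈ -48317.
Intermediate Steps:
Function('F')(T) = Add(-30, Mul(T, Add(6, Mul(12, Pow(T, Rational(1, 2)))))) (Function('F')(T) = Add(Mul(Add(6, Mul(-1, Mul(-12, Pow(T, Rational(1, 2))))), T), -30) = Add(Mul(Add(6, Mul(12, Pow(T, Rational(1, 2)))), T), -30) = Add(Mul(T, Add(6, Mul(12, Pow(T, Rational(1, 2))))), -30) = Add(-30, Mul(T, Add(6, Mul(12, Pow(T, Rational(1, 2)))))))
Mul(Function('Z')(9, 11), Function('F')(Add(3, Add(24, 47)))) = Mul(-6, Add(-30, Mul(6, Add(3, Add(24, 47))), Mul(12, Pow(Add(3, Add(24, 47)), Rational(3, 2))))) = Mul(-6, Add(-30, Mul(6, Add(3, 71)), Mul(12, Pow(Add(3, 71), Rational(3, 2))))) = Mul(-6, Add(-30, Mul(6, 74), Mul(12, Pow(74, Rational(3, 2))))) = Mul(-6, Add(-30, 444, Mul(12, Mul(74, Pow(74, Rational(1, 2)))))) = Mul(-6, Add(-30, 444, Mul(888, Pow(74, Rational(1, 2))))) = Mul(-6, Add(414, Mul(888, Pow(74, Rational(1, 2))))) = Add(-2484, Mul(-5328, Pow(74, Rational(1, 2))))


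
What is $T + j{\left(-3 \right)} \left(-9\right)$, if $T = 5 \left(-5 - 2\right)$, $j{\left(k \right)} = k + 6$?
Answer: $-62$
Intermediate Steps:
$j{\left(k \right)} = 6 + k$
$T = -35$ ($T = 5 \left(-7\right) = -35$)
$T + j{\left(-3 \right)} \left(-9\right) = -35 + \left(6 - 3\right) \left(-9\right) = -35 + 3 \left(-9\right) = -35 - 27 = -62$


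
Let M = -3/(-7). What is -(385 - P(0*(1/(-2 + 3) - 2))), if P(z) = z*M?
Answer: -385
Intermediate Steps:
M = 3/7 (M = -3*(-⅐) = 3/7 ≈ 0.42857)
P(z) = 3*z/7 (P(z) = z*(3/7) = 3*z/7)
-(385 - P(0*(1/(-2 + 3) - 2))) = -(385 - 3*0*(1/(-2 + 3) - 2)/7) = -(385 - 3*0*(1/1 - 2)/7) = -(385 - 3*0*(1 - 2)/7) = -(385 - 3*0*(-1)/7) = -(385 - 3*0/7) = -(385 - 1*0) = -(385 + 0) = -1*385 = -385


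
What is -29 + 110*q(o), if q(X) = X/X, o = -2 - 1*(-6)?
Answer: 81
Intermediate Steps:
o = 4 (o = -2 + 6 = 4)
q(X) = 1
-29 + 110*q(o) = -29 + 110*1 = -29 + 110 = 81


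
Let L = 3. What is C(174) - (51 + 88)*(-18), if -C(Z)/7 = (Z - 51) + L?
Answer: 1620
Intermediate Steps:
C(Z) = 336 - 7*Z (C(Z) = -7*((Z - 51) + 3) = -7*((-51 + Z) + 3) = -7*(-48 + Z) = 336 - 7*Z)
C(174) - (51 + 88)*(-18) = (336 - 7*174) - (51 + 88)*(-18) = (336 - 1218) - 139*(-18) = -882 - 1*(-2502) = -882 + 2502 = 1620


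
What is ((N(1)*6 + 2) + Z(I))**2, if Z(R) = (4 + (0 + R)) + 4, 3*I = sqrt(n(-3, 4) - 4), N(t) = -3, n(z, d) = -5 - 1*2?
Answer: (24 - I*sqrt(11))**2/9 ≈ 62.778 - 17.689*I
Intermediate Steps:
n(z, d) = -7 (n(z, d) = -5 - 2 = -7)
I = I*sqrt(11)/3 (I = sqrt(-7 - 4)/3 = sqrt(-11)/3 = (I*sqrt(11))/3 = I*sqrt(11)/3 ≈ 1.1055*I)
Z(R) = 8 + R (Z(R) = (4 + R) + 4 = 8 + R)
((N(1)*6 + 2) + Z(I))**2 = ((-3*6 + 2) + (8 + I*sqrt(11)/3))**2 = ((-18 + 2) + (8 + I*sqrt(11)/3))**2 = (-16 + (8 + I*sqrt(11)/3))**2 = (-8 + I*sqrt(11)/3)**2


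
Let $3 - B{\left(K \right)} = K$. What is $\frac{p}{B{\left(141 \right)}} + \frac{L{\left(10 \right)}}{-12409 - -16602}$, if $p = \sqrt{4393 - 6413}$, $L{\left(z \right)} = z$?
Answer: $\frac{10}{4193} - \frac{i \sqrt{505}}{69} \approx 0.0023849 - 0.32568 i$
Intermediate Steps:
$B{\left(K \right)} = 3 - K$
$p = 2 i \sqrt{505}$ ($p = \sqrt{-2020} = 2 i \sqrt{505} \approx 44.944 i$)
$\frac{p}{B{\left(141 \right)}} + \frac{L{\left(10 \right)}}{-12409 - -16602} = \frac{2 i \sqrt{505}}{3 - 141} + \frac{10}{-12409 - -16602} = \frac{2 i \sqrt{505}}{3 - 141} + \frac{10}{-12409 + 16602} = \frac{2 i \sqrt{505}}{-138} + \frac{10}{4193} = 2 i \sqrt{505} \left(- \frac{1}{138}\right) + 10 \cdot \frac{1}{4193} = - \frac{i \sqrt{505}}{69} + \frac{10}{4193} = \frac{10}{4193} - \frac{i \sqrt{505}}{69}$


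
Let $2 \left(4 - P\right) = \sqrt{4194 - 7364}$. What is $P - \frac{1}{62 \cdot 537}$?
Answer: $\frac{133175}{33294} - \frac{i \sqrt{3170}}{2} \approx 4.0 - 28.151 i$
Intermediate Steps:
$P = 4 - \frac{i \sqrt{3170}}{2}$ ($P = 4 - \frac{\sqrt{4194 - 7364}}{2} = 4 - \frac{\sqrt{-3170}}{2} = 4 - \frac{i \sqrt{3170}}{2} \approx 4.0 - 28.151 i$)
$P - \frac{1}{62 \cdot 537} = \left(4 - \frac{i \sqrt{3170}}{2}\right) - \frac{1}{62 \cdot 537} = \left(4 - \frac{i \sqrt{3170}}{2}\right) - \frac{1}{33294} = \frac{133175}{33294} - \frac{i \sqrt{3170}}{2}$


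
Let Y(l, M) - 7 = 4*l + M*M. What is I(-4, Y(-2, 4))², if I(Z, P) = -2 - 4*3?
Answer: 196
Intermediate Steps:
Y(l, M) = 7 + M² + 4*l (Y(l, M) = 7 + (4*l + M*M) = 7 + (4*l + M²) = 7 + (M² + 4*l) = 7 + M² + 4*l)
I(Z, P) = -14 (I(Z, P) = -2 - 12 = -14)
I(-4, Y(-2, 4))² = (-14)² = 196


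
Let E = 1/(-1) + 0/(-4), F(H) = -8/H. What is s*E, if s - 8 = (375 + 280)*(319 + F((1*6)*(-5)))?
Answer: -627383/3 ≈ -2.0913e+5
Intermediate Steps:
E = -1 (E = 1*(-1) + 0*(-¼) = -1 + 0 = -1)
s = 627383/3 (s = 8 + (375 + 280)*(319 - 8/((1*6)*(-5))) = 8 + 655*(319 - 8/(6*(-5))) = 8 + 655*(319 - 8/(-30)) = 8 + 655*(319 - 8*(-1/30)) = 8 + 655*(319 + 4/15) = 8 + 655*(4789/15) = 8 + 627359/3 = 627383/3 ≈ 2.0913e+5)
s*E = (627383/3)*(-1) = -627383/3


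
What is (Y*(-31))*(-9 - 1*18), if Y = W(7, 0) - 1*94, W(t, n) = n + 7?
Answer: -72819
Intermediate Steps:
W(t, n) = 7 + n
Y = -87 (Y = (7 + 0) - 1*94 = 7 - 94 = -87)
(Y*(-31))*(-9 - 1*18) = (-87*(-31))*(-9 - 1*18) = 2697*(-9 - 18) = 2697*(-27) = -72819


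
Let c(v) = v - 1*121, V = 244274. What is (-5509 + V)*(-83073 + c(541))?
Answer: -19734643545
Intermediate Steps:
c(v) = -121 + v (c(v) = v - 121 = -121 + v)
(-5509 + V)*(-83073 + c(541)) = (-5509 + 244274)*(-83073 + (-121 + 541)) = 238765*(-83073 + 420) = 238765*(-82653) = -19734643545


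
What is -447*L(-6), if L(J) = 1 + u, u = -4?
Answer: 1341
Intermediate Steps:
L(J) = -3 (L(J) = 1 - 4 = -3)
-447*L(-6) = -447*(-3) = 1341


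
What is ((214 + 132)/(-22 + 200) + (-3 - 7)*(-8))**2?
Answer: 53187849/7921 ≈ 6714.8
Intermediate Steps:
((214 + 132)/(-22 + 200) + (-3 - 7)*(-8))**2 = (346/178 - 10*(-8))**2 = (346*(1/178) + 80)**2 = (173/89 + 80)**2 = (7293/89)**2 = 53187849/7921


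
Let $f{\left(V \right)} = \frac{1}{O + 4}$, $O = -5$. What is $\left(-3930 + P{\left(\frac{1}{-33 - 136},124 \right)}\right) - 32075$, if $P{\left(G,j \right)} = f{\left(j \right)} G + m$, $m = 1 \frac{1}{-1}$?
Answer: $- \frac{6085013}{169} \approx -36006.0$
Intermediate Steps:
$f{\left(V \right)} = -1$ ($f{\left(V \right)} = \frac{1}{-5 + 4} = \frac{1}{-1} = -1$)
$m = -1$ ($m = 1 \left(-1\right) = -1$)
$P{\left(G,j \right)} = -1 - G$ ($P{\left(G,j \right)} = - G - 1 = -1 - G$)
$\left(-3930 + P{\left(\frac{1}{-33 - 136},124 \right)}\right) - 32075 = \left(-3930 - \left(1 + \frac{1}{-33 - 136}\right)\right) - 32075 = \left(-3930 - \frac{168}{169}\right) - 32075 = - \frac{664338}{169} - 32075 = - \frac{6085013}{169}$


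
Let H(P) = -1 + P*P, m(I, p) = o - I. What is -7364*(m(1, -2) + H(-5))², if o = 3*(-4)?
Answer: -891044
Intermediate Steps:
o = -12
m(I, p) = -12 - I
H(P) = -1 + P²
-7364*(m(1, -2) + H(-5))² = -7364*((-12 - 1*1) + (-1 + (-5)²))² = -7364*((-12 - 1) + (-1 + 25))² = -7364*(-13 + 24)² = -7364*11² = -7364*121 = -891044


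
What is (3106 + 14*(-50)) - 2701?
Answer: -295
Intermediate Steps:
(3106 + 14*(-50)) - 2701 = (3106 - 700) - 2701 = 2406 - 2701 = -295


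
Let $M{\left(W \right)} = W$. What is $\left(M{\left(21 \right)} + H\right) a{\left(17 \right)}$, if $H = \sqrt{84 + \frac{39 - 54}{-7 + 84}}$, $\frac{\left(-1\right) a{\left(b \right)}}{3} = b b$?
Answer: $-18207 - \frac{2601 \sqrt{55209}}{77} \approx -26144.0$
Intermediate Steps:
$a{\left(b \right)} = - 3 b^{2}$ ($a{\left(b \right)} = - 3 b b = - 3 b^{2}$)
$H = \frac{3 \sqrt{55209}}{77}$ ($H = \sqrt{84 - \frac{15}{77}} = \sqrt{\frac{6453}{77}} = \frac{3 \sqrt{55209}}{77} \approx 9.1545$)
$\left(M{\left(21 \right)} + H\right) a{\left(17 \right)} = \left(21 + \frac{3 \sqrt{55209}}{77}\right) \left(- 3 \cdot 17^{2}\right) = \left(21 + \frac{3 \sqrt{55209}}{77}\right) \left(\left(-3\right) 289\right) = \left(21 + \frac{3 \sqrt{55209}}{77}\right) \left(-867\right) = -18207 - \frac{2601 \sqrt{55209}}{77}$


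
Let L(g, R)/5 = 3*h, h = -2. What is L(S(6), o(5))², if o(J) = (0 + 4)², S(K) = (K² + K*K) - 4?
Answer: 900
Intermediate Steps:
S(K) = -4 + 2*K² (S(K) = (K² + K²) - 4 = 2*K² - 4 = -4 + 2*K²)
o(J) = 16 (o(J) = 4² = 16)
L(g, R) = -30 (L(g, R) = 5*(3*(-2)) = 5*(-6) = -30)
L(S(6), o(5))² = (-30)² = 900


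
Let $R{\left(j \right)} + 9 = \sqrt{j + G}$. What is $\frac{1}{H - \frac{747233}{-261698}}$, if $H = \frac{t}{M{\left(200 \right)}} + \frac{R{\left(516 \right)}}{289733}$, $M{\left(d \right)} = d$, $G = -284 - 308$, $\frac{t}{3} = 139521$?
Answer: $\frac{120481312836285423002683041400}{252489108358333642973468988097241} - \frac{396852176180490640000 i \sqrt{19}}{252489108358333642973468988097241} \approx 0.00047717 - 6.8511 \cdot 10^{-12} i$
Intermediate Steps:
$t = 418563$ ($t = 3 \cdot 139521 = 418563$)
$G = -592$
$R{\left(j \right)} = -9 + \sqrt{-592 + j}$ ($R{\left(j \right)} = -9 + \sqrt{j - 592} = -9 + \sqrt{-592 + j}$)
$H = \frac{121271511879}{57946600} + \frac{2 i \sqrt{19}}{289733}$ ($H = \frac{418563}{200} + \frac{-9 + \sqrt{-592 + 516}}{289733} = 418563 \cdot \frac{1}{200} + \left(-9 + \sqrt{-76}\right) \frac{1}{289733} = \frac{418563}{200} + \left(-9 + 2 i \sqrt{19}\right) \frac{1}{289733} = \frac{418563}{200} - \left(\frac{9}{289733} - \frac{2 i \sqrt{19}}{289733}\right) = \frac{121271511879}{57946600} + \frac{2 i \sqrt{19}}{289733} \approx 2092.8 + 3.0089 \cdot 10^{-5} i$)
$\frac{1}{H - \frac{747233}{-261698}} = \frac{1}{\left(\frac{121271511879}{57946600} + \frac{2 i \sqrt{19}}{289733}\right) - \frac{747233}{-261698}} = \frac{1}{\left(\frac{121271511879}{57946600} + \frac{2 i \sqrt{19}}{289733}\right) - - \frac{747233}{261698}} = \frac{1}{\left(\frac{121271511879}{57946600} + \frac{2 i \sqrt{19}}{289733}\right) + \frac{747233}{261698}} = \frac{1}{\frac{15889905863734171}{7582254663400} + \frac{2 i \sqrt{19}}{289733}}$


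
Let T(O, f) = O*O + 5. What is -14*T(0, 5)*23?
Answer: -1610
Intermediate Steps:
T(O, f) = 5 + O² (T(O, f) = O² + 5 = 5 + O²)
-14*T(0, 5)*23 = -14*(5 + 0²)*23 = -14*(5 + 0)*23 = -14*5*23 = -70*23 = -1610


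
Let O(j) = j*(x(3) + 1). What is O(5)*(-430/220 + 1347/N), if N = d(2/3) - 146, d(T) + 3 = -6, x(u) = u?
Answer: -72598/341 ≈ -212.90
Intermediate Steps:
d(T) = -9 (d(T) = -3 - 6 = -9)
N = -155 (N = -9 - 146 = -155)
O(j) = 4*j (O(j) = j*(3 + 1) = j*4 = 4*j)
O(5)*(-430/220 + 1347/N) = (4*5)*(-430/220 + 1347/(-155)) = 20*(-430*1/220 + 1347*(-1/155)) = 20*(-43/22 - 1347/155) = 20*(-36299/3410) = -72598/341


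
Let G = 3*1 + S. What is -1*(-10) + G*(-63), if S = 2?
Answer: -305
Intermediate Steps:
G = 5 (G = 3*1 + 2 = 3 + 2 = 5)
-1*(-10) + G*(-63) = -1*(-10) + 5*(-63) = 10 - 315 = -305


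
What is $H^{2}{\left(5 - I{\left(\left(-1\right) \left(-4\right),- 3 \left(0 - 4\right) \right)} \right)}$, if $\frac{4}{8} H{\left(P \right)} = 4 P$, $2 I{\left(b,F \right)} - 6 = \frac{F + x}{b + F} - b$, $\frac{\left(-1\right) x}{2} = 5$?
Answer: $\frac{3969}{4} \approx 992.25$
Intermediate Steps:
$x = -10$ ($x = \left(-2\right) 5 = -10$)
$I{\left(b,F \right)} = 3 - \frac{b}{2} + \frac{-10 + F}{2 \left(F + b\right)}$ ($I{\left(b,F \right)} = 3 + \frac{\frac{F - 10}{b + F} - b}{2} = 3 + \frac{\frac{-10 + F}{F + b} - b}{2} = 3 + \frac{- b + \frac{-10 + F}{F + b}}{2} = 3 - \left(\frac{b}{2} - \frac{-10 + F}{2 \left(F + b\right)}\right) = 3 - \frac{b}{2} + \frac{-10 + F}{2 \left(F + b\right)}$)
$H{\left(P \right)} = 8 P$ ($H{\left(P \right)} = 2 \cdot 4 P = 8 P$)
$H^{2}{\left(5 - I{\left(\left(-1\right) \left(-4\right),- 3 \left(0 - 4\right) \right)} \right)} = \left(8 \left(5 - \frac{-10 - \left(\left(-1\right) \left(-4\right)\right)^{2} + 6 \left(\left(-1\right) \left(-4\right)\right) + 7 \left(- 3 \left(0 - 4\right)\right) - - 3 \left(0 - 4\right) \left(\left(-1\right) \left(-4\right)\right)}{2 \left(- 3 \left(0 - 4\right) - -4\right)}\right)\right)^{2} = \left(8 \left(5 - \frac{-10 - 4^{2} + 6 \cdot 4 + 7 \left(\left(-3\right) \left(-4\right)\right) - \left(-3\right) \left(-4\right) 4}{2 \left(\left(-3\right) \left(-4\right) + 4\right)}\right)\right)^{2} = \left(8 \left(5 - \frac{-10 - 16 + 24 + 7 \cdot 12 - 12 \cdot 4}{2 \left(12 + 4\right)}\right)\right)^{2} = \left(8 \left(5 - \frac{-10 - 16 + 24 + 84 - 48}{2 \cdot 16}\right)\right)^{2} = \left(8 \left(5 - \frac{1}{2} \cdot \frac{1}{16} \cdot 34\right)\right)^{2} = \left(8 \left(5 - \frac{17}{16}\right)\right)^{2} = \left(8 \cdot \frac{63}{16}\right)^{2} = \left(\frac{63}{2}\right)^{2} = \frac{3969}{4}$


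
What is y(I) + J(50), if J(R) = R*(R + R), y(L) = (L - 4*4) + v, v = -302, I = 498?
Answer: 5180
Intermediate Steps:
y(L) = -318 + L (y(L) = (L - 4*4) - 302 = (L - 16) - 302 = (-16 + L) - 302 = -318 + L)
J(R) = 2*R² (J(R) = R*(2*R) = 2*R²)
y(I) + J(50) = (-318 + 498) + 2*50² = 180 + 2*2500 = 180 + 5000 = 5180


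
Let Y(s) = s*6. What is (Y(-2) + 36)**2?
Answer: 576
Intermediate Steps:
Y(s) = 6*s
(Y(-2) + 36)**2 = (6*(-2) + 36)**2 = (-12 + 36)**2 = 24**2 = 576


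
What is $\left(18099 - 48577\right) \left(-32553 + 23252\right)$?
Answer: $283475878$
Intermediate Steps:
$\left(18099 - 48577\right) \left(-32553 + 23252\right) = \left(-30478\right) \left(-9301\right) = 283475878$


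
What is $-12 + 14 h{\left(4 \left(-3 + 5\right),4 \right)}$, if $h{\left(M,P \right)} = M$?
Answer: $100$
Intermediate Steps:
$-12 + 14 h{\left(4 \left(-3 + 5\right),4 \right)} = -12 + 14 \cdot 4 \left(-3 + 5\right) = -12 + 14 \cdot 4 \cdot 2 = -12 + 14 \cdot 8 = -12 + 112 = 100$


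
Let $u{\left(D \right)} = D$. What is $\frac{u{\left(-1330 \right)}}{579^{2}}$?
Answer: $- \frac{1330}{335241} \approx -0.0039673$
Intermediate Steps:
$\frac{u{\left(-1330 \right)}}{579^{2}} = - \frac{1330}{579^{2}} = - \frac{1330}{335241}$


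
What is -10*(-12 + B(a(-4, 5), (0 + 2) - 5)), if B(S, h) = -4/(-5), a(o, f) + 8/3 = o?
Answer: 112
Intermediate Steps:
a(o, f) = -8/3 + o
B(S, h) = 4/5 (B(S, h) = -4*(-1/5) = 4/5)
-10*(-12 + B(a(-4, 5), (0 + 2) - 5)) = -10*(-12 + 4/5) = -10*(-56/5) = 112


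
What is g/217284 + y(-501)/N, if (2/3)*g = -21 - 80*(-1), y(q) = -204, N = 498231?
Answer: -51665/24057249912 ≈ -2.1476e-6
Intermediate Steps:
g = 177/2 (g = 3*(-21 - 80*(-1))/2 = 3*(-21 + 80)/2 = (3/2)*59 = 177/2 ≈ 88.500)
g/217284 + y(-501)/N = (177/2)/217284 - 204/498231 = (177/2)*(1/217284) - 204*1/498231 = 59/144856 - 68/166077 = -51665/24057249912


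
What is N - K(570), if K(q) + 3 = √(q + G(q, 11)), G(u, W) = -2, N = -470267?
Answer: -470264 - 2*√142 ≈ -4.7029e+5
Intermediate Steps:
K(q) = -3 + √(-2 + q) (K(q) = -3 + √(q - 2) = -3 + √(-2 + q))
N - K(570) = -470267 - (-3 + √(-2 + 570)) = -470267 - (-3 + √568) = -470267 - (-3 + 2*√142) = -470267 + (3 - 2*√142) = -470264 - 2*√142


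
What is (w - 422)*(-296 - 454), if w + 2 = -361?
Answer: 588750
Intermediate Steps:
w = -363 (w = -2 - 361 = -363)
(w - 422)*(-296 - 454) = (-363 - 422)*(-296 - 454) = -785*(-750) = 588750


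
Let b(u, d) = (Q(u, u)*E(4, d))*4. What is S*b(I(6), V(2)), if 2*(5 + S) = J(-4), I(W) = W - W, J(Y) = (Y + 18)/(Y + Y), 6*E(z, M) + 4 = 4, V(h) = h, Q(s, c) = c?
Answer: 0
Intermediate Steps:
E(z, M) = 0 (E(z, M) = -⅔ + (⅙)*4 = -⅔ + ⅔ = 0)
J(Y) = (18 + Y)/(2*Y) (J(Y) = (18 + Y)/((2*Y)) = (18 + Y)*(1/(2*Y)) = (18 + Y)/(2*Y))
I(W) = 0
S = -47/8 (S = -5 + ((½)*(18 - 4)/(-4))/2 = -5 + ((½)*(-¼)*14)/2 = -5 + (½)*(-7/4) = -5 - 7/8 = -47/8 ≈ -5.8750)
b(u, d) = 0 (b(u, d) = (u*0)*4 = 0*4 = 0)
S*b(I(6), V(2)) = -47/8*0 = 0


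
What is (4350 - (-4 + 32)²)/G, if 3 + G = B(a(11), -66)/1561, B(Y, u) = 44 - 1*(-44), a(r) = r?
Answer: -5566526/4595 ≈ -1211.4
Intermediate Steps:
B(Y, u) = 88 (B(Y, u) = 44 + 44 = 88)
G = -4595/1561 (G = -3 + 88/1561 = -4595/1561 ≈ -2.9436)
(4350 - (-4 + 32)²)/G = (4350 - (-4 + 32)²)/(-4595/1561) = (4350 - 1*28²)*(-1561/4595) = (4350 - 1*784)*(-1561/4595) = (4350 - 784)*(-1561/4595) = 3566*(-1561/4595) = -5566526/4595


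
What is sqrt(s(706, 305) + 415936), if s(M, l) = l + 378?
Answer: 3*sqrt(46291) ≈ 645.46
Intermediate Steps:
s(M, l) = 378 + l
sqrt(s(706, 305) + 415936) = sqrt((378 + 305) + 415936) = sqrt(683 + 415936) = sqrt(416619) = 3*sqrt(46291)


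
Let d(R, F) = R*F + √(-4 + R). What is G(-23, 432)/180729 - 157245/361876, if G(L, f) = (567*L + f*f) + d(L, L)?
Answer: 34588222507/65401487604 + I*√3/60243 ≈ 0.52886 + 2.8751e-5*I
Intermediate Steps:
d(R, F) = √(-4 + R) + F*R (d(R, F) = F*R + √(-4 + R) = √(-4 + R) + F*R)
G(L, f) = L² + f² + √(-4 + L) + 567*L (G(L, f) = (567*L + f*f) + (√(-4 + L) + L*L) = (567*L + f²) + (√(-4 + L) + L²) = (f² + 567*L) + (L² + √(-4 + L)) = L² + f² + √(-4 + L) + 567*L)
G(-23, 432)/180729 - 157245/361876 = ((-23)² + 432² + √(-4 - 23) + 567*(-23))/180729 - 157245/361876 = (529 + 186624 + √(-27) - 13041)*(1/180729) - 157245*1/361876 = (529 + 186624 + 3*I*√3 - 13041)*(1/180729) - 157245/361876 = (174112 + 3*I*√3)*(1/180729) - 157245/361876 = (174112/180729 + I*√3/60243) - 157245/361876 = 34588222507/65401487604 + I*√3/60243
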